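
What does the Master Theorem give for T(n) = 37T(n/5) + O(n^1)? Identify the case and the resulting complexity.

Master Theorem for T(n) = 37T(n/5) + O(n^1):

a = 37, b = 5, c = 1
log_b(a) = log_5(37) = 2.2436

Case 1: c = 1 < log_5(37) = 2.2436
T(n) = O(n^(log_5 37))

For T(n) = 37T(n/5) + O(n^1): log_5(37) = 2.2436. This is Case 1 of the Master Theorem (c < log_b(a), work dominated by leaves), giving O(n^(log_5 37)).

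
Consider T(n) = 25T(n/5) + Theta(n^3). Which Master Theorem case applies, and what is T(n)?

Master Theorem for T(n) = 25T(n/5) + O(n^3):

a = 25, b = 5, c = 3
log_b(a) = log_5(25) = 2.0000

Case 3: c = 3 > log_5(25) = 2.0000
T(n) = O(n^3) = O(n^3)

For T(n) = 25T(n/5) + O(n^3): log_5(25) = 2.0000. This is Case 3 of the Master Theorem (c > log_b(a), work dominated by root), giving O(n^3).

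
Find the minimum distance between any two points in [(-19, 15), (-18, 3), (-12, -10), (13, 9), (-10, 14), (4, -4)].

Computing all pairwise distances among 6 points:

d((-19, 15), (-18, 3)) = 12.0416
d((-19, 15), (-12, -10)) = 25.9615
d((-19, 15), (13, 9)) = 32.5576
d((-19, 15), (-10, 14)) = 9.0554 <-- minimum
d((-19, 15), (4, -4)) = 29.8329
d((-18, 3), (-12, -10)) = 14.3178
d((-18, 3), (13, 9)) = 31.5753
d((-18, 3), (-10, 14)) = 13.6015
d((-18, 3), (4, -4)) = 23.0868
d((-12, -10), (13, 9)) = 31.4006
d((-12, -10), (-10, 14)) = 24.0832
d((-12, -10), (4, -4)) = 17.088
d((13, 9), (-10, 14)) = 23.5372
d((13, 9), (4, -4)) = 15.8114
d((-10, 14), (4, -4)) = 22.8035

Closest pair: (-19, 15) and (-10, 14) with distance 9.0554

The closest pair is (-19, 15) and (-10, 14) with Euclidean distance 9.0554. For 6 points, brute-force pairwise comparison is shown above. For large n, the divide-and-conquer algorithm (sort by x, recurse on halves, check the dividing strip) achieves O(n log n).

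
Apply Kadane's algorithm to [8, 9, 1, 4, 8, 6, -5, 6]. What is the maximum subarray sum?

Using Kadane's algorithm on [8, 9, 1, 4, 8, 6, -5, 6]:

Scanning through the array:
Position 1 (value 9): max_ending_here = 17, max_so_far = 17
Position 2 (value 1): max_ending_here = 18, max_so_far = 18
Position 3 (value 4): max_ending_here = 22, max_so_far = 22
Position 4 (value 8): max_ending_here = 30, max_so_far = 30
Position 5 (value 6): max_ending_here = 36, max_so_far = 36
Position 6 (value -5): max_ending_here = 31, max_so_far = 36
Position 7 (value 6): max_ending_here = 37, max_so_far = 37

Maximum subarray: [8, 9, 1, 4, 8, 6, -5, 6]
Maximum sum: 37

The maximum subarray is [8, 9, 1, 4, 8, 6, -5, 6] with sum 37. This subarray runs from index 0 to index 7.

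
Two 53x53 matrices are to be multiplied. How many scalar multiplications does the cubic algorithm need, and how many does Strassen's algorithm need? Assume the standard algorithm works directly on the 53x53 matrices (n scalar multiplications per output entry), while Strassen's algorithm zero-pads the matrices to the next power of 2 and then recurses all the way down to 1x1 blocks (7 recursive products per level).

Matrix multiplication for 53x53 matrices:

Strassen's algorithm requires power-of-2 dimensions. Pad 53x53 to 64x64 (next power of 2).

Standard algorithm: 53^3 = 148877 multiplications
Strassen's algorithm: 7^(log2(64)) = 7^6 = 117649 multiplications
Savings: 148877 - 117649 = 31228 multiplications

Standard: 148877 multiplications (53^3). Strassen: 117649 multiplications (7^6, after padding to 64x64). Strassen reduces 8 recursive multiplications to 7 at each level.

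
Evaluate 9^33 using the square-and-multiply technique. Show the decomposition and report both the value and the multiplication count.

Computing 9^33 by squaring (build up from 9^1; each line after the first costs one multiplication):

9^1 = 9
9^2 = (9^1)^2 = 9^2 = 81
9^4 = (9^2)^2 = 81^2 = 6561
9^8 = (9^4)^2 = 6561^2 = 43046721
9^16 = (9^8)^2 = 43046721^2 = 1853020188851841
9^32 = (9^16)^2 = 1853020188851841^2 = 3433683820292512484657849089281
9^33 = 9 * 9^32 = 9 * 3433683820292512484657849089281 = 30903154382632612361920641803529

Result: 30903154382632612361920641803529
Multiplications needed: 6 (6 lines after 9^1)

9^33 = 30903154382632612361920641803529. Using exponentiation by squaring, this requires 6 multiplications. The key idea: if the exponent is even, square the half-power; if odd, multiply by the base once.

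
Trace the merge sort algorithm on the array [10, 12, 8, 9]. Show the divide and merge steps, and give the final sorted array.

Merge sort trace:

Split: [10, 12, 8, 9] -> [10, 12] and [8, 9]
  Split: [10, 12] -> [10] and [12]
  Merge: [10] + [12] -> [10, 12]
  Split: [8, 9] -> [8] and [9]
  Merge: [8] + [9] -> [8, 9]
Merge: [10, 12] + [8, 9] -> [8, 9, 10, 12]

Final sorted array: [8, 9, 10, 12]

The merge sort proceeds by recursively splitting the array and merging sorted halves.
After all merges, the sorted array is [8, 9, 10, 12].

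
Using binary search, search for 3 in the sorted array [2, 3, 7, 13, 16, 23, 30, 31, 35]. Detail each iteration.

Binary search for 3 in [2, 3, 7, 13, 16, 23, 30, 31, 35]:

lo=0, hi=8, mid=4, arr[mid]=16 -> 16 > 3, search left half
lo=0, hi=3, mid=1, arr[mid]=3 -> Found target at index 1!

Binary search finds 3 at index 1 after 2 comparisons. The search repeatedly halves the search space by comparing with the middle element.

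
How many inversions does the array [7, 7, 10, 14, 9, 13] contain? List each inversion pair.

Finding inversions in [7, 7, 10, 14, 9, 13]:

(2, 4): arr[2]=10 > arr[4]=9
(3, 4): arr[3]=14 > arr[4]=9
(3, 5): arr[3]=14 > arr[5]=13

Total inversions: 3

The array has 3 inversion(s): (2,4), (3,4), (3,5). Each pair (i,j) satisfies i < j and arr[i] > arr[j].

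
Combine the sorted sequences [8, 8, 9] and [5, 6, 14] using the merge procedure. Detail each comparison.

Merging process:

Compare 8 vs 5: take 5 from right. Merged: [5]
Compare 8 vs 6: take 6 from right. Merged: [5, 6]
Compare 8 vs 14: take 8 from left. Merged: [5, 6, 8]
Compare 8 vs 14: take 8 from left. Merged: [5, 6, 8, 8]
Compare 9 vs 14: take 9 from left. Merged: [5, 6, 8, 8, 9]
Append remaining from right: [14]. Merged: [5, 6, 8, 8, 9, 14]

Final merged array: [5, 6, 8, 8, 9, 14]
Total comparisons: 5

The merged array is [5, 6, 8, 8, 9, 14], requiring 5 comparisons. The merge step runs in O(n) time where n is the total number of elements.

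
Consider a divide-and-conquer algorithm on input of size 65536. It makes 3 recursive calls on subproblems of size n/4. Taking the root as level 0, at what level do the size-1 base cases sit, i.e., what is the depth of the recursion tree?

For divide and conquer with division factor 4:

Problem sizes at each level:
Level 0: 65536
Level 1: 16384
Level 2: 4096
Level 3: 1024
Level 4: 256
Level 5: 64
Level 6: 16
Level 7: 4
Level 8: 1

The root is level 0 and the size-1 base case is level 8 (the tree spans levels 0 through 8, i.e. 9 levels counting the root), so the depth is the number of divisions: log_4(65536) = 8

The recursion tree depth is log_4(65536) = 8. At each level, the problem size is divided by 4, so it takes 8 divisions to reduce to a base case of size 1. The algorithm makes 3 recursive calls at each level.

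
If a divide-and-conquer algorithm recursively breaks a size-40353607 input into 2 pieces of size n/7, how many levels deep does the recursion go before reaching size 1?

For divide and conquer with division factor 7:

Problem sizes at each level:
Level 0: 40353607
Level 1: 5764801
Level 2: 823543
Level 3: 117649
Level 4: 16807
Level 5: 2401
Level 6: 343
Level 7: 49
Level 8: 7
Level 9: 1

The root is level 0 and the size-1 base case is level 9 (the tree spans levels 0 through 9, i.e. 10 levels counting the root), so the depth is the number of divisions: log_7(40353607) = 9

The recursion tree depth is log_7(40353607) = 9. At each level, the problem size is divided by 7, so it takes 9 divisions to reduce to a base case of size 1. The algorithm makes 2 recursive calls at each level.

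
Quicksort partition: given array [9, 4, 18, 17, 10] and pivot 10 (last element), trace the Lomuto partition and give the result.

Lomuto partition with pivot = 10:

Initial array: [9, 4, 18, 17, 10]

arr[0]=9 <= 10: swap with position 0, array becomes [9, 4, 18, 17, 10]
arr[1]=4 <= 10: swap with position 1, array becomes [9, 4, 18, 17, 10]
arr[2]=18 > 10: no swap
arr[3]=17 > 10: no swap

Place pivot at position 2: [9, 4, 10, 17, 18]
Pivot position: 2

After partitioning with pivot 10, the array becomes [9, 4, 10, 17, 18]. The pivot is placed at index 2. All elements to the left of the pivot are <= 10, and all elements to the right are > 10.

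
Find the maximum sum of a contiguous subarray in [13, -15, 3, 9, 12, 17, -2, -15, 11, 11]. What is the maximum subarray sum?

Using Kadane's algorithm on [13, -15, 3, 9, 12, 17, -2, -15, 11, 11]:

Scanning through the array:
Position 1 (value -15): max_ending_here = -2, max_so_far = 13
Position 2 (value 3): max_ending_here = 3, max_so_far = 13
Position 3 (value 9): max_ending_here = 12, max_so_far = 13
Position 4 (value 12): max_ending_here = 24, max_so_far = 24
Position 5 (value 17): max_ending_here = 41, max_so_far = 41
Position 6 (value -2): max_ending_here = 39, max_so_far = 41
Position 7 (value -15): max_ending_here = 24, max_so_far = 41
Position 8 (value 11): max_ending_here = 35, max_so_far = 41
Position 9 (value 11): max_ending_here = 46, max_so_far = 46

Maximum subarray: [3, 9, 12, 17, -2, -15, 11, 11]
Maximum sum: 46

The maximum subarray is [3, 9, 12, 17, -2, -15, 11, 11] with sum 46. This subarray runs from index 2 to index 9.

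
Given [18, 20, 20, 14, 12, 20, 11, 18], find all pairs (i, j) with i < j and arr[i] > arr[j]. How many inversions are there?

Finding inversions in [18, 20, 20, 14, 12, 20, 11, 18]:

(0, 3): arr[0]=18 > arr[3]=14
(0, 4): arr[0]=18 > arr[4]=12
(0, 6): arr[0]=18 > arr[6]=11
(1, 3): arr[1]=20 > arr[3]=14
(1, 4): arr[1]=20 > arr[4]=12
(1, 6): arr[1]=20 > arr[6]=11
(1, 7): arr[1]=20 > arr[7]=18
(2, 3): arr[2]=20 > arr[3]=14
(2, 4): arr[2]=20 > arr[4]=12
(2, 6): arr[2]=20 > arr[6]=11
(2, 7): arr[2]=20 > arr[7]=18
(3, 4): arr[3]=14 > arr[4]=12
(3, 6): arr[3]=14 > arr[6]=11
(4, 6): arr[4]=12 > arr[6]=11
(5, 6): arr[5]=20 > arr[6]=11
(5, 7): arr[5]=20 > arr[7]=18

Total inversions: 16

The array has 16 inversion(s): (0,3), (0,4), (0,6), (1,3), (1,4), (1,6), (1,7), (2,3), (2,4), (2,6), (2,7), (3,4), (3,6), (4,6), (5,6), (5,7). Each pair (i,j) satisfies i < j and arr[i] > arr[j].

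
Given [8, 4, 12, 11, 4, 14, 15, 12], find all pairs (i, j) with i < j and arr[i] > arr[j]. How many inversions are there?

Finding inversions in [8, 4, 12, 11, 4, 14, 15, 12]:

(0, 1): arr[0]=8 > arr[1]=4
(0, 4): arr[0]=8 > arr[4]=4
(2, 3): arr[2]=12 > arr[3]=11
(2, 4): arr[2]=12 > arr[4]=4
(3, 4): arr[3]=11 > arr[4]=4
(5, 7): arr[5]=14 > arr[7]=12
(6, 7): arr[6]=15 > arr[7]=12

Total inversions: 7

The array has 7 inversion(s): (0,1), (0,4), (2,3), (2,4), (3,4), (5,7), (6,7). Each pair (i,j) satisfies i < j and arr[i] > arr[j].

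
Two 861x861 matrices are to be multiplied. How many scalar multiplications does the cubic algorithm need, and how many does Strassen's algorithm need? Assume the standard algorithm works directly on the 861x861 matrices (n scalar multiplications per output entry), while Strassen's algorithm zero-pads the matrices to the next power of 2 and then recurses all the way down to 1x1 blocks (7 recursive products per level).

Matrix multiplication for 861x861 matrices:

Strassen's algorithm requires power-of-2 dimensions. Pad 861x861 to 1024x1024 (next power of 2).

Standard algorithm: 861^3 = 638277381 multiplications
Strassen's algorithm: 7^(log2(1024)) = 7^10 = 282475249 multiplications
Savings: 638277381 - 282475249 = 355802132 multiplications

Standard: 638277381 multiplications (861^3). Strassen: 282475249 multiplications (7^10, after padding to 1024x1024). Strassen reduces 8 recursive multiplications to 7 at each level.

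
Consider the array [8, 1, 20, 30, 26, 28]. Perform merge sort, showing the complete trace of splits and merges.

Merge sort trace:

Split: [8, 1, 20, 30, 26, 28] -> [8, 1, 20] and [30, 26, 28]
  Split: [8, 1, 20] -> [8] and [1, 20]
    Split: [1, 20] -> [1] and [20]
    Merge: [1] + [20] -> [1, 20]
  Merge: [8] + [1, 20] -> [1, 8, 20]
  Split: [30, 26, 28] -> [30] and [26, 28]
    Split: [26, 28] -> [26] and [28]
    Merge: [26] + [28] -> [26, 28]
  Merge: [30] + [26, 28] -> [26, 28, 30]
Merge: [1, 8, 20] + [26, 28, 30] -> [1, 8, 20, 26, 28, 30]

Final sorted array: [1, 8, 20, 26, 28, 30]

The merge sort proceeds by recursively splitting the array and merging sorted halves.
After all merges, the sorted array is [1, 8, 20, 26, 28, 30].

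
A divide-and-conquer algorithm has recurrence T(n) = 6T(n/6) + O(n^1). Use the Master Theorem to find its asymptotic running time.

Master Theorem for T(n) = 6T(n/6) + O(n^1):

a = 6, b = 6, c = 1
log_b(a) = log_6(6) = 1.0000

Case 2: c = 1 = log_6(6) = 1.0000
T(n) = O(n^1 log n) = O(n log n)

For T(n) = 6T(n/6) + O(n^1): log_6(6) = 1.0000. This is Case 2 of the Master Theorem (c = log_b(a), equal work at all levels), giving O(n log n).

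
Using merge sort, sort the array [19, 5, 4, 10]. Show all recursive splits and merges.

Merge sort trace:

Split: [19, 5, 4, 10] -> [19, 5] and [4, 10]
  Split: [19, 5] -> [19] and [5]
  Merge: [19] + [5] -> [5, 19]
  Split: [4, 10] -> [4] and [10]
  Merge: [4] + [10] -> [4, 10]
Merge: [5, 19] + [4, 10] -> [4, 5, 10, 19]

Final sorted array: [4, 5, 10, 19]

The merge sort proceeds by recursively splitting the array and merging sorted halves.
After all merges, the sorted array is [4, 5, 10, 19].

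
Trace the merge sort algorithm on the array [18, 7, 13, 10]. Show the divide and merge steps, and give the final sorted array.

Merge sort trace:

Split: [18, 7, 13, 10] -> [18, 7] and [13, 10]
  Split: [18, 7] -> [18] and [7]
  Merge: [18] + [7] -> [7, 18]
  Split: [13, 10] -> [13] and [10]
  Merge: [13] + [10] -> [10, 13]
Merge: [7, 18] + [10, 13] -> [7, 10, 13, 18]

Final sorted array: [7, 10, 13, 18]

The merge sort proceeds by recursively splitting the array and merging sorted halves.
After all merges, the sorted array is [7, 10, 13, 18].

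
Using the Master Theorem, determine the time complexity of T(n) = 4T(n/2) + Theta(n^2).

Master Theorem for T(n) = 4T(n/2) + O(n^2):

a = 4, b = 2, c = 2
log_b(a) = log_2(4) = 2.0000

Case 2: c = 2 = log_2(4) = 2.0000
T(n) = O(n^2 log n) = O(n^2 log n)

For T(n) = 4T(n/2) + O(n^2): log_2(4) = 2.0000. This is Case 2 of the Master Theorem (c = log_b(a), equal work at all levels), giving O(n^2 log n).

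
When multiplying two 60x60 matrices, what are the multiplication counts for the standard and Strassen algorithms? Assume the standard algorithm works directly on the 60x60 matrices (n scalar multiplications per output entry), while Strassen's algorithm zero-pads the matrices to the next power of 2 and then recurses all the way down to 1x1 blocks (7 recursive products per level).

Matrix multiplication for 60x60 matrices:

Strassen's algorithm requires power-of-2 dimensions. Pad 60x60 to 64x64 (next power of 2).

Standard algorithm: 60^3 = 216000 multiplications
Strassen's algorithm: 7^(log2(64)) = 7^6 = 117649 multiplications
Savings: 216000 - 117649 = 98351 multiplications

Standard: 216000 multiplications (60^3). Strassen: 117649 multiplications (7^6, after padding to 64x64). Strassen reduces 8 recursive multiplications to 7 at each level.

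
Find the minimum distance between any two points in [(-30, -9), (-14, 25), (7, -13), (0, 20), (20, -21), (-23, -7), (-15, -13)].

Computing all pairwise distances among 7 points:

d((-30, -9), (-14, 25)) = 37.5766
d((-30, -9), (7, -13)) = 37.2156
d((-30, -9), (0, 20)) = 41.7253
d((-30, -9), (20, -21)) = 51.4198
d((-30, -9), (-23, -7)) = 7.2801 <-- minimum
d((-30, -9), (-15, -13)) = 15.5242
d((-14, 25), (7, -13)) = 43.4166
d((-14, 25), (0, 20)) = 14.8661
d((-14, 25), (20, -21)) = 57.2014
d((-14, 25), (-23, -7)) = 33.2415
d((-14, 25), (-15, -13)) = 38.0132
d((7, -13), (0, 20)) = 33.7343
d((7, -13), (20, -21)) = 15.2643
d((7, -13), (-23, -7)) = 30.5941
d((7, -13), (-15, -13)) = 22.0
d((0, 20), (20, -21)) = 45.618
d((0, 20), (-23, -7)) = 35.4683
d((0, 20), (-15, -13)) = 36.2491
d((20, -21), (-23, -7)) = 45.2217
d((20, -21), (-15, -13)) = 35.9026
d((-23, -7), (-15, -13)) = 10.0

Closest pair: (-30, -9) and (-23, -7) with distance 7.2801

The closest pair is (-30, -9) and (-23, -7) with Euclidean distance 7.2801. For 7 points, brute-force pairwise comparison is shown above. For large n, the divide-and-conquer algorithm (sort by x, recurse on halves, check the dividing strip) achieves O(n log n).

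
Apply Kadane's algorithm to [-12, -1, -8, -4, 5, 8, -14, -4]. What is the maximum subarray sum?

Using Kadane's algorithm on [-12, -1, -8, -4, 5, 8, -14, -4]:

Scanning through the array:
Position 1 (value -1): max_ending_here = -1, max_so_far = -1
Position 2 (value -8): max_ending_here = -8, max_so_far = -1
Position 3 (value -4): max_ending_here = -4, max_so_far = -1
Position 4 (value 5): max_ending_here = 5, max_so_far = 5
Position 5 (value 8): max_ending_here = 13, max_so_far = 13
Position 6 (value -14): max_ending_here = -1, max_so_far = 13
Position 7 (value -4): max_ending_here = -4, max_so_far = 13

Maximum subarray: [5, 8]
Maximum sum: 13

The maximum subarray is [5, 8] with sum 13. This subarray runs from index 4 to index 5.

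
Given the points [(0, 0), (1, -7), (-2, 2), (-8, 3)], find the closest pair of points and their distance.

Computing all pairwise distances among 4 points:

d((0, 0), (1, -7)) = 7.0711
d((0, 0), (-2, 2)) = 2.8284 <-- minimum
d((0, 0), (-8, 3)) = 8.544
d((1, -7), (-2, 2)) = 9.4868
d((1, -7), (-8, 3)) = 13.4536
d((-2, 2), (-8, 3)) = 6.0828

Closest pair: (0, 0) and (-2, 2) with distance 2.8284

The closest pair is (0, 0) and (-2, 2) with Euclidean distance 2.8284. For 4 points, brute-force pairwise comparison is shown above. For large n, the divide-and-conquer algorithm (sort by x, recurse on halves, check the dividing strip) achieves O(n log n).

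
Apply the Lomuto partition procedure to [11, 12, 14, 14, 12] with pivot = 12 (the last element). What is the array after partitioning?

Lomuto partition with pivot = 12:

Initial array: [11, 12, 14, 14, 12]

arr[0]=11 <= 12: swap with position 0, array becomes [11, 12, 14, 14, 12]
arr[1]=12 <= 12: swap with position 1, array becomes [11, 12, 14, 14, 12]
arr[2]=14 > 12: no swap
arr[3]=14 > 12: no swap

Place pivot at position 2: [11, 12, 12, 14, 14]
Pivot position: 2

After partitioning with pivot 12, the array becomes [11, 12, 12, 14, 14]. The pivot is placed at index 2. All elements to the left of the pivot are <= 12, and all elements to the right are > 12.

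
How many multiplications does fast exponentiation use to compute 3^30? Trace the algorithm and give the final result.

Computing 3^30 by squaring (build up from 3^1; each line after the first costs one multiplication):

3^1 = 3
3^2 = (3^1)^2 = 3^2 = 9
3^3 = 3 * 3^2 = 3 * 9 = 27
3^6 = (3^3)^2 = 27^2 = 729
3^7 = 3 * 3^6 = 3 * 729 = 2187
3^14 = (3^7)^2 = 2187^2 = 4782969
3^15 = 3 * 3^14 = 3 * 4782969 = 14348907
3^30 = (3^15)^2 = 14348907^2 = 205891132094649

Result: 205891132094649
Multiplications needed: 7 (7 lines after 3^1)

3^30 = 205891132094649. Using exponentiation by squaring, this requires 7 multiplications. The key idea: if the exponent is even, square the half-power; if odd, multiply by the base once.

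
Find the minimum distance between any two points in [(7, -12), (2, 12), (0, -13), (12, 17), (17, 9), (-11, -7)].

Computing all pairwise distances among 6 points:

d((7, -12), (2, 12)) = 24.5153
d((7, -12), (0, -13)) = 7.0711 <-- minimum
d((7, -12), (12, 17)) = 29.4279
d((7, -12), (17, 9)) = 23.2594
d((7, -12), (-11, -7)) = 18.6815
d((2, 12), (0, -13)) = 25.0799
d((2, 12), (12, 17)) = 11.1803
d((2, 12), (17, 9)) = 15.2971
d((2, 12), (-11, -7)) = 23.0217
d((0, -13), (12, 17)) = 32.311
d((0, -13), (17, 9)) = 27.8029
d((0, -13), (-11, -7)) = 12.53
d((12, 17), (17, 9)) = 9.434
d((12, 17), (-11, -7)) = 33.2415
d((17, 9), (-11, -7)) = 32.249

Closest pair: (7, -12) and (0, -13) with distance 7.0711

The closest pair is (7, -12) and (0, -13) with Euclidean distance 7.0711. For 6 points, brute-force pairwise comparison is shown above. For large n, the divide-and-conquer algorithm (sort by x, recurse on halves, check the dividing strip) achieves O(n log n).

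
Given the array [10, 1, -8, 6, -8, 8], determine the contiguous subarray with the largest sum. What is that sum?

Using Kadane's algorithm on [10, 1, -8, 6, -8, 8]:

Scanning through the array:
Position 1 (value 1): max_ending_here = 11, max_so_far = 11
Position 2 (value -8): max_ending_here = 3, max_so_far = 11
Position 3 (value 6): max_ending_here = 9, max_so_far = 11
Position 4 (value -8): max_ending_here = 1, max_so_far = 11
Position 5 (value 8): max_ending_here = 9, max_so_far = 11

Maximum subarray: [10, 1]
Maximum sum: 11

The maximum subarray is [10, 1] with sum 11. This subarray runs from index 0 to index 1.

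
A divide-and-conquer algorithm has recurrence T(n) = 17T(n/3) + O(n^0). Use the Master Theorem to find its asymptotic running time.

Master Theorem for T(n) = 17T(n/3) + O(n^0):

a = 17, b = 3, c = 0
log_b(a) = log_3(17) = 2.5789

Case 1: c = 0 < log_3(17) = 2.5789
T(n) = O(n^(log_3 17))

For T(n) = 17T(n/3) + O(n^0): log_3(17) = 2.5789. This is Case 1 of the Master Theorem (c < log_b(a), work dominated by leaves), giving O(n^(log_3 17)).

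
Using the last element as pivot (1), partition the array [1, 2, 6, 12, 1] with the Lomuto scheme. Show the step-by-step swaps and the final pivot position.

Lomuto partition with pivot = 1:

Initial array: [1, 2, 6, 12, 1]

arr[0]=1 <= 1: swap with position 0, array becomes [1, 2, 6, 12, 1]
arr[1]=2 > 1: no swap
arr[2]=6 > 1: no swap
arr[3]=12 > 1: no swap

Place pivot at position 1: [1, 1, 6, 12, 2]
Pivot position: 1

After partitioning with pivot 1, the array becomes [1, 1, 6, 12, 2]. The pivot is placed at index 1. All elements to the left of the pivot are <= 1, and all elements to the right are > 1.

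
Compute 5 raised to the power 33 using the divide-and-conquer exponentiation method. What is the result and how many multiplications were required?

Computing 5^33 by squaring (build up from 5^1; each line after the first costs one multiplication):

5^1 = 5
5^2 = (5^1)^2 = 5^2 = 25
5^4 = (5^2)^2 = 25^2 = 625
5^8 = (5^4)^2 = 625^2 = 390625
5^16 = (5^8)^2 = 390625^2 = 152587890625
5^32 = (5^16)^2 = 152587890625^2 = 23283064365386962890625
5^33 = 5 * 5^32 = 5 * 23283064365386962890625 = 116415321826934814453125

Result: 116415321826934814453125
Multiplications needed: 6 (6 lines after 5^1)

5^33 = 116415321826934814453125. Using exponentiation by squaring, this requires 6 multiplications. The key idea: if the exponent is even, square the half-power; if odd, multiply by the base once.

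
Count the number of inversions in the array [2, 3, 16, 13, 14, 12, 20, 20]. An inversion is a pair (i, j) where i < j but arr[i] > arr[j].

Finding inversions in [2, 3, 16, 13, 14, 12, 20, 20]:

(2, 3): arr[2]=16 > arr[3]=13
(2, 4): arr[2]=16 > arr[4]=14
(2, 5): arr[2]=16 > arr[5]=12
(3, 5): arr[3]=13 > arr[5]=12
(4, 5): arr[4]=14 > arr[5]=12

Total inversions: 5

The array has 5 inversion(s): (2,3), (2,4), (2,5), (3,5), (4,5). Each pair (i,j) satisfies i < j and arr[i] > arr[j].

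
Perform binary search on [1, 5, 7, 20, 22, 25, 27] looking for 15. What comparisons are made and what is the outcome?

Binary search for 15 in [1, 5, 7, 20, 22, 25, 27]:

lo=0, hi=6, mid=3, arr[mid]=20 -> 20 > 15, search left half
lo=0, hi=2, mid=1, arr[mid]=5 -> 5 < 15, search right half
lo=2, hi=2, mid=2, arr[mid]=7 -> 7 < 15, search right half
lo=3 > hi=2, target 15 not found

Binary search determines that 15 is not in the array after 3 comparisons. The search space was exhausted without finding the target.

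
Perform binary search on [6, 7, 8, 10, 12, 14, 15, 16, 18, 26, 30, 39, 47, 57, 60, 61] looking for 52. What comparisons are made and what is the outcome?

Binary search for 52 in [6, 7, 8, 10, 12, 14, 15, 16, 18, 26, 30, 39, 47, 57, 60, 61]:

lo=0, hi=15, mid=7, arr[mid]=16 -> 16 < 52, search right half
lo=8, hi=15, mid=11, arr[mid]=39 -> 39 < 52, search right half
lo=12, hi=15, mid=13, arr[mid]=57 -> 57 > 52, search left half
lo=12, hi=12, mid=12, arr[mid]=47 -> 47 < 52, search right half
lo=13 > hi=12, target 52 not found

Binary search determines that 52 is not in the array after 4 comparisons. The search space was exhausted without finding the target.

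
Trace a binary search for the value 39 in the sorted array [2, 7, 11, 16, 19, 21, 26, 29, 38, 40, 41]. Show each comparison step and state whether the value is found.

Binary search for 39 in [2, 7, 11, 16, 19, 21, 26, 29, 38, 40, 41]:

lo=0, hi=10, mid=5, arr[mid]=21 -> 21 < 39, search right half
lo=6, hi=10, mid=8, arr[mid]=38 -> 38 < 39, search right half
lo=9, hi=10, mid=9, arr[mid]=40 -> 40 > 39, search left half
lo=9 > hi=8, target 39 not found

Binary search determines that 39 is not in the array after 3 comparisons. The search space was exhausted without finding the target.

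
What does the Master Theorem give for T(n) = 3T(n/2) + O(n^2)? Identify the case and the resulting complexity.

Master Theorem for T(n) = 3T(n/2) + O(n^2):

a = 3, b = 2, c = 2
log_b(a) = log_2(3) = 1.5850

Case 3: c = 2 > log_2(3) = 1.5850
T(n) = O(n^2) = O(n^2)

For T(n) = 3T(n/2) + O(n^2): log_2(3) = 1.5850. This is Case 3 of the Master Theorem (c > log_b(a), work dominated by root), giving O(n^2).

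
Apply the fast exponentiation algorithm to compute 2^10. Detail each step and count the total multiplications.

Computing 2^10 by squaring (build up from 2^1; each line after the first costs one multiplication):

2^1 = 2
2^2 = (2^1)^2 = 2^2 = 4
2^4 = (2^2)^2 = 4^2 = 16
2^5 = 2 * 2^4 = 2 * 16 = 32
2^10 = (2^5)^2 = 32^2 = 1024

Result: 1024
Multiplications needed: 4 (4 lines after 2^1)

2^10 = 1024. Using exponentiation by squaring, this requires 4 multiplications. The key idea: if the exponent is even, square the half-power; if odd, multiply by the base once.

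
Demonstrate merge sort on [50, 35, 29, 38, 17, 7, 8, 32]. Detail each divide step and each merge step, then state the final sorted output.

Merge sort trace:

Split: [50, 35, 29, 38, 17, 7, 8, 32] -> [50, 35, 29, 38] and [17, 7, 8, 32]
  Split: [50, 35, 29, 38] -> [50, 35] and [29, 38]
    Split: [50, 35] -> [50] and [35]
    Merge: [50] + [35] -> [35, 50]
    Split: [29, 38] -> [29] and [38]
    Merge: [29] + [38] -> [29, 38]
  Merge: [35, 50] + [29, 38] -> [29, 35, 38, 50]
  Split: [17, 7, 8, 32] -> [17, 7] and [8, 32]
    Split: [17, 7] -> [17] and [7]
    Merge: [17] + [7] -> [7, 17]
    Split: [8, 32] -> [8] and [32]
    Merge: [8] + [32] -> [8, 32]
  Merge: [7, 17] + [8, 32] -> [7, 8, 17, 32]
Merge: [29, 35, 38, 50] + [7, 8, 17, 32] -> [7, 8, 17, 29, 32, 35, 38, 50]

Final sorted array: [7, 8, 17, 29, 32, 35, 38, 50]

The merge sort proceeds by recursively splitting the array and merging sorted halves.
After all merges, the sorted array is [7, 8, 17, 29, 32, 35, 38, 50].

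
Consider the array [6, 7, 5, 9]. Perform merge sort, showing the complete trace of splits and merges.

Merge sort trace:

Split: [6, 7, 5, 9] -> [6, 7] and [5, 9]
  Split: [6, 7] -> [6] and [7]
  Merge: [6] + [7] -> [6, 7]
  Split: [5, 9] -> [5] and [9]
  Merge: [5] + [9] -> [5, 9]
Merge: [6, 7] + [5, 9] -> [5, 6, 7, 9]

Final sorted array: [5, 6, 7, 9]

The merge sort proceeds by recursively splitting the array and merging sorted halves.
After all merges, the sorted array is [5, 6, 7, 9].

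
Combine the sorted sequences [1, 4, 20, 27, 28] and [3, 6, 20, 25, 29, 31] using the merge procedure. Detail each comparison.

Merging process:

Compare 1 vs 3: take 1 from left. Merged: [1]
Compare 4 vs 3: take 3 from right. Merged: [1, 3]
Compare 4 vs 6: take 4 from left. Merged: [1, 3, 4]
Compare 20 vs 6: take 6 from right. Merged: [1, 3, 4, 6]
Compare 20 vs 20: take 20 from left. Merged: [1, 3, 4, 6, 20]
Compare 27 vs 20: take 20 from right. Merged: [1, 3, 4, 6, 20, 20]
Compare 27 vs 25: take 25 from right. Merged: [1, 3, 4, 6, 20, 20, 25]
Compare 27 vs 29: take 27 from left. Merged: [1, 3, 4, 6, 20, 20, 25, 27]
Compare 28 vs 29: take 28 from left. Merged: [1, 3, 4, 6, 20, 20, 25, 27, 28]
Append remaining from right: [29, 31]. Merged: [1, 3, 4, 6, 20, 20, 25, 27, 28, 29, 31]

Final merged array: [1, 3, 4, 6, 20, 20, 25, 27, 28, 29, 31]
Total comparisons: 9

The merged array is [1, 3, 4, 6, 20, 20, 25, 27, 28, 29, 31], requiring 9 comparisons. The merge step runs in O(n) time where n is the total number of elements.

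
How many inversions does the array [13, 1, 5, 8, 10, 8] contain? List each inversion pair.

Finding inversions in [13, 1, 5, 8, 10, 8]:

(0, 1): arr[0]=13 > arr[1]=1
(0, 2): arr[0]=13 > arr[2]=5
(0, 3): arr[0]=13 > arr[3]=8
(0, 4): arr[0]=13 > arr[4]=10
(0, 5): arr[0]=13 > arr[5]=8
(4, 5): arr[4]=10 > arr[5]=8

Total inversions: 6

The array has 6 inversion(s): (0,1), (0,2), (0,3), (0,4), (0,5), (4,5). Each pair (i,j) satisfies i < j and arr[i] > arr[j].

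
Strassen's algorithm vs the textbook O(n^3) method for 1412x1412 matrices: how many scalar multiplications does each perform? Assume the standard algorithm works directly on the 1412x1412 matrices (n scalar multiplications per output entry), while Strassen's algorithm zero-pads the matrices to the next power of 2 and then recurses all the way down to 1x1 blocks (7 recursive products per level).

Matrix multiplication for 1412x1412 matrices:

Strassen's algorithm requires power-of-2 dimensions. Pad 1412x1412 to 2048x2048 (next power of 2).

Standard algorithm: 1412^3 = 2815166528 multiplications
Strassen's algorithm: 7^(log2(2048)) = 7^11 = 1977326743 multiplications
Savings: 2815166528 - 1977326743 = 837839785 multiplications

Standard: 2815166528 multiplications (1412^3). Strassen: 1977326743 multiplications (7^11, after padding to 2048x2048). Strassen reduces 8 recursive multiplications to 7 at each level.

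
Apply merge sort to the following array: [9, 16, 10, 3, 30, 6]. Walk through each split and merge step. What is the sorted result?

Merge sort trace:

Split: [9, 16, 10, 3, 30, 6] -> [9, 16, 10] and [3, 30, 6]
  Split: [9, 16, 10] -> [9] and [16, 10]
    Split: [16, 10] -> [16] and [10]
    Merge: [16] + [10] -> [10, 16]
  Merge: [9] + [10, 16] -> [9, 10, 16]
  Split: [3, 30, 6] -> [3] and [30, 6]
    Split: [30, 6] -> [30] and [6]
    Merge: [30] + [6] -> [6, 30]
  Merge: [3] + [6, 30] -> [3, 6, 30]
Merge: [9, 10, 16] + [3, 6, 30] -> [3, 6, 9, 10, 16, 30]

Final sorted array: [3, 6, 9, 10, 16, 30]

The merge sort proceeds by recursively splitting the array and merging sorted halves.
After all merges, the sorted array is [3, 6, 9, 10, 16, 30].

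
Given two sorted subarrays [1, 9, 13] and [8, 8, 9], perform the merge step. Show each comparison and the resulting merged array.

Merging process:

Compare 1 vs 8: take 1 from left. Merged: [1]
Compare 9 vs 8: take 8 from right. Merged: [1, 8]
Compare 9 vs 8: take 8 from right. Merged: [1, 8, 8]
Compare 9 vs 9: take 9 from left. Merged: [1, 8, 8, 9]
Compare 13 vs 9: take 9 from right. Merged: [1, 8, 8, 9, 9]
Append remaining from left: [13]. Merged: [1, 8, 8, 9, 9, 13]

Final merged array: [1, 8, 8, 9, 9, 13]
Total comparisons: 5

The merged array is [1, 8, 8, 9, 9, 13], requiring 5 comparisons. The merge step runs in O(n) time where n is the total number of elements.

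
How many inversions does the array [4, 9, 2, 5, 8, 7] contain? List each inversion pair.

Finding inversions in [4, 9, 2, 5, 8, 7]:

(0, 2): arr[0]=4 > arr[2]=2
(1, 2): arr[1]=9 > arr[2]=2
(1, 3): arr[1]=9 > arr[3]=5
(1, 4): arr[1]=9 > arr[4]=8
(1, 5): arr[1]=9 > arr[5]=7
(4, 5): arr[4]=8 > arr[5]=7

Total inversions: 6

The array has 6 inversion(s): (0,2), (1,2), (1,3), (1,4), (1,5), (4,5). Each pair (i,j) satisfies i < j and arr[i] > arr[j].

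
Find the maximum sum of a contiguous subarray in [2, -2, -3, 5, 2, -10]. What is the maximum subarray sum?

Using Kadane's algorithm on [2, -2, -3, 5, 2, -10]:

Scanning through the array:
Position 1 (value -2): max_ending_here = 0, max_so_far = 2
Position 2 (value -3): max_ending_here = -3, max_so_far = 2
Position 3 (value 5): max_ending_here = 5, max_so_far = 5
Position 4 (value 2): max_ending_here = 7, max_so_far = 7
Position 5 (value -10): max_ending_here = -3, max_so_far = 7

Maximum subarray: [5, 2]
Maximum sum: 7

The maximum subarray is [5, 2] with sum 7. This subarray runs from index 3 to index 4.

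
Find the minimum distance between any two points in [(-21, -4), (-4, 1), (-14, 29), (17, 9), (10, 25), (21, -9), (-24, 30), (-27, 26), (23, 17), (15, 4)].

Computing all pairwise distances among 10 points:

d((-21, -4), (-4, 1)) = 17.72
d((-21, -4), (-14, 29)) = 33.7343
d((-21, -4), (17, 9)) = 40.1622
d((-21, -4), (10, 25)) = 42.45
d((-21, -4), (21, -9)) = 42.2966
d((-21, -4), (-24, 30)) = 34.1321
d((-21, -4), (-27, 26)) = 30.5941
d((-21, -4), (23, 17)) = 48.7545
d((-21, -4), (15, 4)) = 36.8782
d((-4, 1), (-14, 29)) = 29.7321
d((-4, 1), (17, 9)) = 22.4722
d((-4, 1), (10, 25)) = 27.7849
d((-4, 1), (21, -9)) = 26.9258
d((-4, 1), (-24, 30)) = 35.2278
d((-4, 1), (-27, 26)) = 33.9706
d((-4, 1), (23, 17)) = 31.3847
d((-4, 1), (15, 4)) = 19.2354
d((-14, 29), (17, 9)) = 36.8917
d((-14, 29), (10, 25)) = 24.3311
d((-14, 29), (21, -9)) = 51.6624
d((-14, 29), (-24, 30)) = 10.0499
d((-14, 29), (-27, 26)) = 13.3417
d((-14, 29), (23, 17)) = 38.8973
d((-14, 29), (15, 4)) = 38.2884
d((17, 9), (10, 25)) = 17.4642
d((17, 9), (21, -9)) = 18.4391
d((17, 9), (-24, 30)) = 46.0652
d((17, 9), (-27, 26)) = 47.1699
d((17, 9), (23, 17)) = 10.0
d((17, 9), (15, 4)) = 5.3852
d((10, 25), (21, -9)) = 35.7351
d((10, 25), (-24, 30)) = 34.3657
d((10, 25), (-27, 26)) = 37.0135
d((10, 25), (23, 17)) = 15.2643
d((10, 25), (15, 4)) = 21.587
d((21, -9), (-24, 30)) = 59.5483
d((21, -9), (-27, 26)) = 59.4054
d((21, -9), (23, 17)) = 26.0768
d((21, -9), (15, 4)) = 14.3178
d((-24, 30), (-27, 26)) = 5.0 <-- minimum
d((-24, 30), (23, 17)) = 48.7647
d((-24, 30), (15, 4)) = 46.8722
d((-27, 26), (23, 17)) = 50.8035
d((-27, 26), (15, 4)) = 47.4131
d((23, 17), (15, 4)) = 15.2643

Closest pair: (-24, 30) and (-27, 26) with distance 5.0

The closest pair is (-24, 30) and (-27, 26) with Euclidean distance 5.0. For 10 points, brute-force pairwise comparison is shown above. For large n, the divide-and-conquer algorithm (sort by x, recurse on halves, check the dividing strip) achieves O(n log n).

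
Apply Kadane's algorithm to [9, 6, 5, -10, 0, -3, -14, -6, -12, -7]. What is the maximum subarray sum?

Using Kadane's algorithm on [9, 6, 5, -10, 0, -3, -14, -6, -12, -7]:

Scanning through the array:
Position 1 (value 6): max_ending_here = 15, max_so_far = 15
Position 2 (value 5): max_ending_here = 20, max_so_far = 20
Position 3 (value -10): max_ending_here = 10, max_so_far = 20
Position 4 (value 0): max_ending_here = 10, max_so_far = 20
Position 5 (value -3): max_ending_here = 7, max_so_far = 20
Position 6 (value -14): max_ending_here = -7, max_so_far = 20
Position 7 (value -6): max_ending_here = -6, max_so_far = 20
Position 8 (value -12): max_ending_here = -12, max_so_far = 20
Position 9 (value -7): max_ending_here = -7, max_so_far = 20

Maximum subarray: [9, 6, 5]
Maximum sum: 20

The maximum subarray is [9, 6, 5] with sum 20. This subarray runs from index 0 to index 2.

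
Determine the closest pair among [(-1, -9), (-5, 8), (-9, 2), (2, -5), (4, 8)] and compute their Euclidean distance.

Computing all pairwise distances among 5 points:

d((-1, -9), (-5, 8)) = 17.4642
d((-1, -9), (-9, 2)) = 13.6015
d((-1, -9), (2, -5)) = 5.0 <-- minimum
d((-1, -9), (4, 8)) = 17.72
d((-5, 8), (-9, 2)) = 7.2111
d((-5, 8), (2, -5)) = 14.7648
d((-5, 8), (4, 8)) = 9.0
d((-9, 2), (2, -5)) = 13.0384
d((-9, 2), (4, 8)) = 14.3178
d((2, -5), (4, 8)) = 13.1529

Closest pair: (-1, -9) and (2, -5) with distance 5.0

The closest pair is (-1, -9) and (2, -5) with Euclidean distance 5.0. For 5 points, brute-force pairwise comparison is shown above. For large n, the divide-and-conquer algorithm (sort by x, recurse on halves, check the dividing strip) achieves O(n log n).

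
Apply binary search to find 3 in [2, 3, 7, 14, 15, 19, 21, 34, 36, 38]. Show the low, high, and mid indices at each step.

Binary search for 3 in [2, 3, 7, 14, 15, 19, 21, 34, 36, 38]:

lo=0, hi=9, mid=4, arr[mid]=15 -> 15 > 3, search left half
lo=0, hi=3, mid=1, arr[mid]=3 -> Found target at index 1!

Binary search finds 3 at index 1 after 2 comparisons. The search repeatedly halves the search space by comparing with the middle element.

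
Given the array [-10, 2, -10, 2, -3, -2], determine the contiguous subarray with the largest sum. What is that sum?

Using Kadane's algorithm on [-10, 2, -10, 2, -3, -2]:

Scanning through the array:
Position 1 (value 2): max_ending_here = 2, max_so_far = 2
Position 2 (value -10): max_ending_here = -8, max_so_far = 2
Position 3 (value 2): max_ending_here = 2, max_so_far = 2
Position 4 (value -3): max_ending_here = -1, max_so_far = 2
Position 5 (value -2): max_ending_here = -2, max_so_far = 2

Maximum subarray: [2]
Maximum sum: 2

The maximum subarray is [2] with sum 2. This subarray runs from index 1 to index 1.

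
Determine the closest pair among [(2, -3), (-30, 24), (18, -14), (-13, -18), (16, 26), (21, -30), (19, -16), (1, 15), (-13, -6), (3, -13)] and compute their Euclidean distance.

Computing all pairwise distances among 10 points:

d((2, -3), (-30, 24)) = 41.8688
d((2, -3), (18, -14)) = 19.4165
d((2, -3), (-13, -18)) = 21.2132
d((2, -3), (16, 26)) = 32.2025
d((2, -3), (21, -30)) = 33.0151
d((2, -3), (19, -16)) = 21.4009
d((2, -3), (1, 15)) = 18.0278
d((2, -3), (-13, -6)) = 15.2971
d((2, -3), (3, -13)) = 10.0499
d((-30, 24), (18, -14)) = 61.2209
d((-30, 24), (-13, -18)) = 45.31
d((-30, 24), (16, 26)) = 46.0435
d((-30, 24), (21, -30)) = 74.2765
d((-30, 24), (19, -16)) = 63.2535
d((-30, 24), (1, 15)) = 32.28
d((-30, 24), (-13, -6)) = 34.4819
d((-30, 24), (3, -13)) = 49.5782
d((18, -14), (-13, -18)) = 31.257
d((18, -14), (16, 26)) = 40.05
d((18, -14), (21, -30)) = 16.2788
d((18, -14), (19, -16)) = 2.2361 <-- minimum
d((18, -14), (1, 15)) = 33.6155
d((18, -14), (-13, -6)) = 32.0156
d((18, -14), (3, -13)) = 15.0333
d((-13, -18), (16, 26)) = 52.6972
d((-13, -18), (21, -30)) = 36.0555
d((-13, -18), (19, -16)) = 32.0624
d((-13, -18), (1, 15)) = 35.8469
d((-13, -18), (-13, -6)) = 12.0
d((-13, -18), (3, -13)) = 16.7631
d((16, 26), (21, -30)) = 56.2228
d((16, 26), (19, -16)) = 42.107
d((16, 26), (1, 15)) = 18.6011
d((16, 26), (-13, -6)) = 43.1856
d((16, 26), (3, -13)) = 41.1096
d((21, -30), (19, -16)) = 14.1421
d((21, -30), (1, 15)) = 49.2443
d((21, -30), (-13, -6)) = 41.6173
d((21, -30), (3, -13)) = 24.7588
d((19, -16), (1, 15)) = 35.8469
d((19, -16), (-13, -6)) = 33.5261
d((19, -16), (3, -13)) = 16.2788
d((1, 15), (-13, -6)) = 25.2389
d((1, 15), (3, -13)) = 28.0713
d((-13, -6), (3, -13)) = 17.4642

Closest pair: (18, -14) and (19, -16) with distance 2.2361

The closest pair is (18, -14) and (19, -16) with Euclidean distance 2.2361. For 10 points, brute-force pairwise comparison is shown above. For large n, the divide-and-conquer algorithm (sort by x, recurse on halves, check the dividing strip) achieves O(n log n).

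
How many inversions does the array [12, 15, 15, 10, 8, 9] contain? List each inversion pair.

Finding inversions in [12, 15, 15, 10, 8, 9]:

(0, 3): arr[0]=12 > arr[3]=10
(0, 4): arr[0]=12 > arr[4]=8
(0, 5): arr[0]=12 > arr[5]=9
(1, 3): arr[1]=15 > arr[3]=10
(1, 4): arr[1]=15 > arr[4]=8
(1, 5): arr[1]=15 > arr[5]=9
(2, 3): arr[2]=15 > arr[3]=10
(2, 4): arr[2]=15 > arr[4]=8
(2, 5): arr[2]=15 > arr[5]=9
(3, 4): arr[3]=10 > arr[4]=8
(3, 5): arr[3]=10 > arr[5]=9

Total inversions: 11

The array has 11 inversion(s): (0,3), (0,4), (0,5), (1,3), (1,4), (1,5), (2,3), (2,4), (2,5), (3,4), (3,5). Each pair (i,j) satisfies i < j and arr[i] > arr[j].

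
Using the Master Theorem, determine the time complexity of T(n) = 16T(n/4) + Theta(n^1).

Master Theorem for T(n) = 16T(n/4) + O(n^1):

a = 16, b = 4, c = 1
log_b(a) = log_4(16) = 2.0000

Case 1: c = 1 < log_4(16) = 2.0000
T(n) = O(n^(log_4 16)) = O(n^2)

For T(n) = 16T(n/4) + O(n^1): log_4(16) = 2.0000. This is Case 1 of the Master Theorem (c < log_b(a), work dominated by leaves), giving O(n^2).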